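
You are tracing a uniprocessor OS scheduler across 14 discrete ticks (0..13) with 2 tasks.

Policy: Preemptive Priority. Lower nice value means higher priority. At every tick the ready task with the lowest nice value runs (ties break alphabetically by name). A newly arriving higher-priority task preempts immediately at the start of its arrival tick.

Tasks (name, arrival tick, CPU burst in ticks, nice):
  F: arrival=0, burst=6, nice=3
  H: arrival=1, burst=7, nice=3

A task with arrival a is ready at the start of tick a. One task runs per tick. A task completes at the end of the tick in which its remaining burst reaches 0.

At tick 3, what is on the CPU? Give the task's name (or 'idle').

t=0: ready={F} → run F
t=1: ready={F,H} → run F
t=2: ready={F,H} → run F
t=3: ready={F,H} → run F
t=4: ready={F,H} → run F
t=5: ready={F,H} → run F
t=6: ready={H} → run H
t=7: ready={H} → run H
t=8: ready={H} → run H
t=9: ready={H} → run H
t=10: ready={H} → run H
t=11: ready={H} → run H
t=12: ready={H} → run H
t=13: (idle)

running at tick 3 = F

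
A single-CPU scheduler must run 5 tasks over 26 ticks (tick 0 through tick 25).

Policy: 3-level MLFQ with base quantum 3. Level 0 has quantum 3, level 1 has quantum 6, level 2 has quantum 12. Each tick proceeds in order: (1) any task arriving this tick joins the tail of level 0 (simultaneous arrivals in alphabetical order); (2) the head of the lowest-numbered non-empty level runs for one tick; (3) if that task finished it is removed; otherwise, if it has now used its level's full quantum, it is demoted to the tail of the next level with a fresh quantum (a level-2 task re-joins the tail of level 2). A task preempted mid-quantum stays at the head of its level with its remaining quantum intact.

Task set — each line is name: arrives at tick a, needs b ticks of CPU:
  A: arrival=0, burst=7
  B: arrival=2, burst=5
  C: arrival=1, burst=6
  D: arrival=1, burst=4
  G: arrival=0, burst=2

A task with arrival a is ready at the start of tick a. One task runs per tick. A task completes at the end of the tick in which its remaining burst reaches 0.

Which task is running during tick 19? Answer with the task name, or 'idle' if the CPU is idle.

t=0: L0/L1/L2 = AG/-/- → run A
t=1: L0/L1/L2 = AGCD/-/- → run A
t=2: L0/L1/L2 = AGCDB/-/- → run A
t=3: L0/L1/L2 = GCDB/A/- → run G
t=4: L0/L1/L2 = GCDB/A/- → run G
t=5: L0/L1/L2 = CDB/A/- → run C
t=6: L0/L1/L2 = CDB/A/- → run C
t=7: L0/L1/L2 = CDB/A/- → run C
t=8: L0/L1/L2 = DB/AC/- → run D
t=9: L0/L1/L2 = DB/AC/- → run D
t=10: L0/L1/L2 = DB/AC/- → run D
t=11: L0/L1/L2 = B/ACD/- → run B
t=12: L0/L1/L2 = B/ACD/- → run B
t=13: L0/L1/L2 = B/ACD/- → run B
t=14: L0/L1/L2 = -/ACDB/- → run A
t=15: L0/L1/L2 = -/ACDB/- → run A
t=16: L0/L1/L2 = -/ACDB/- → run A
t=17: L0/L1/L2 = -/ACDB/- → run A
t=18: L0/L1/L2 = -/CDB/- → run C
t=19: L0/L1/L2 = -/CDB/- → run C
t=20: L0/L1/L2 = -/CDB/- → run C
t=21: L0/L1/L2 = -/DB/- → run D
t=22: L0/L1/L2 = -/B/- → run B
t=23: L0/L1/L2 = -/B/- → run B
t=24: (idle)
t=25: (idle)

running at tick 19 = C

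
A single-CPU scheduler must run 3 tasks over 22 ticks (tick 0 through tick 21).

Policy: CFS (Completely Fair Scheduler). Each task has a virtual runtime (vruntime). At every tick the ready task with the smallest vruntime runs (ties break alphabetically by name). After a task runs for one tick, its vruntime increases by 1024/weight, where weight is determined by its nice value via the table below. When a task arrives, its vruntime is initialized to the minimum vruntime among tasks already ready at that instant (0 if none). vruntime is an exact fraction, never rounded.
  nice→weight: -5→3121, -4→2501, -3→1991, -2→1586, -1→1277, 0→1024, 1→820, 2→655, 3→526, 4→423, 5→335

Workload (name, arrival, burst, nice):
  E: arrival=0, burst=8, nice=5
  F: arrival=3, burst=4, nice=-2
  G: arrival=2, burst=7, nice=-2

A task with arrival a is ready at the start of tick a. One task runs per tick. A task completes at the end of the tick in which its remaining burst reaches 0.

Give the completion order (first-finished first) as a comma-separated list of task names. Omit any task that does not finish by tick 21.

t=0: vr[E=0] → run E
t=1: vr[E=1024/335] → run E
t=2: vr[E=2048/335 G=2048/335] → run E
t=3: vr[E=3072/335 F=2048/335 G=2048/335] → run F
t=4: vr[E=3072/335 F=1795584/265655 G=2048/335] → run G
t=5: vr[E=3072/335 F=1795584/265655 G=1795584/265655] → run F
t=6: vr[E=3072/335 F=1967104/265655 G=1795584/265655] → run G
t=7: vr[E=3072/335 F=1967104/265655 G=1967104/265655] → run F
t=8: vr[E=3072/335 F=2138624/265655 G=1967104/265655] → run G
t=9: vr[E=3072/335 F=2138624/265655 G=2138624/265655] → run F
t=10: vr[E=3072/335 G=2138624/265655] → run G
t=11: vr[E=3072/335 G=2310144/265655] → run G
t=12: vr[E=3072/335 G=2481664/265655] → run E
t=13: vr[E=4096/335 G=2481664/265655] → run G
t=14: vr[E=4096/335 G=2653184/265655] → run G
t=15: vr[E=4096/335] → run E
t=16: vr[E=1024/67] → run E
t=17: vr[E=6144/335] → run E
t=18: vr[E=7168/335] → run E
t=19: (idle)
t=20: (idle)
t=21: (idle)

completion order = F, G, E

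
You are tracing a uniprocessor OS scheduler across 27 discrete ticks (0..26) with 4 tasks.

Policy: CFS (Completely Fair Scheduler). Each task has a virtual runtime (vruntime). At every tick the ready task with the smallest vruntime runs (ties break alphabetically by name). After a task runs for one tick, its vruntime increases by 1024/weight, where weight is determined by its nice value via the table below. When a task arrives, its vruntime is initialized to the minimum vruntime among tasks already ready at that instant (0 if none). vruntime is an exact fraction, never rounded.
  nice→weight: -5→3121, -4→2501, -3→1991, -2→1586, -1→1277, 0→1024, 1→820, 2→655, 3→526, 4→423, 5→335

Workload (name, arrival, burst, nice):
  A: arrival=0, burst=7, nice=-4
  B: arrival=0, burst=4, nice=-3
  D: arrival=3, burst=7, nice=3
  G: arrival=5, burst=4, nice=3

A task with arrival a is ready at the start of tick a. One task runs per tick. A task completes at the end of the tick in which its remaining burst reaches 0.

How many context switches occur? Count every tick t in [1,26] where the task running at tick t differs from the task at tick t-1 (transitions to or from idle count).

context switches = 18

t=0: vr[A=0 B=0] → run A
t=1: vr[A=1024/2501 B=0] → run B
t=2: vr[A=1024/2501 B=1024/1991] → run A
t=3: vr[A=2048/2501 B=1024/1991 D=1024/1991] → run B
t=4: vr[A=2048/2501 B=2048/1991 D=1024/1991] → run D
t=5: vr[A=2048/2501 B=2048/1991 D=1288704/523633 G=2048/2501] → run A
t=6: vr[A=3072/2501 B=2048/1991 D=1288704/523633 G=2048/2501] → run G
t=7: vr[A=3072/2501 B=2048/1991 D=1288704/523633 G=1819136/657763] → run B
t=8: vr[A=3072/2501 B=3072/1991 D=1288704/523633 G=1819136/657763] → run A
t=9: vr[A=4096/2501 B=3072/1991 D=1288704/523633 G=1819136/657763] → run B
t=10: vr[A=4096/2501 D=1288704/523633 G=1819136/657763] → run A
t=11: vr[A=5120/2501 D=1288704/523633 G=1819136/657763] → run A
t=12: vr[A=6144/2501 D=1288704/523633 G=1819136/657763] → run A
t=13: vr[D=1288704/523633 G=1819136/657763] → run D
t=14: vr[D=2308096/523633 G=1819136/657763] → run G
t=15: vr[D=2308096/523633 G=3099648/657763] → run D
t=16: vr[D=3327488/523633 G=3099648/657763] → run G
t=17: vr[D=3327488/523633 G=4380160/657763] → run D
t=18: vr[D=4346880/523633 G=4380160/657763] → run G
t=19: vr[D=4346880/523633] → run D
t=20: vr[D=5366272/523633] → run D
t=21: vr[D=6385664/523633] → run D
t=22: (idle)
t=23: (idle)
t=24: (idle)
t=25: (idle)
t=26: (idle)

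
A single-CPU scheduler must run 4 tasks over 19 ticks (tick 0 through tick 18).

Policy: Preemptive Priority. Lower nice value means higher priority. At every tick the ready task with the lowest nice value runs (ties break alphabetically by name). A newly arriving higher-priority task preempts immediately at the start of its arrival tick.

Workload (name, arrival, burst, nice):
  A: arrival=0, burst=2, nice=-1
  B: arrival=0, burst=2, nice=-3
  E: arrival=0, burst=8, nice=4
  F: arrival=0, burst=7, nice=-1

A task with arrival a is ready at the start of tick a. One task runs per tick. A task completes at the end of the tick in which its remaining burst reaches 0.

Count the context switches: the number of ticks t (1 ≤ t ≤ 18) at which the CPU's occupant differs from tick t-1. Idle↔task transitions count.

context switches = 3

t=0: ready={A,B,E,F} → run B
t=1: ready={A,B,E,F} → run B
t=2: ready={A,E,F} → run A
t=3: ready={A,E,F} → run A
t=4: ready={E,F} → run F
t=5: ready={E,F} → run F
t=6: ready={E,F} → run F
t=7: ready={E,F} → run F
t=8: ready={E,F} → run F
t=9: ready={E,F} → run F
t=10: ready={E,F} → run F
t=11: ready={E} → run E
t=12: ready={E} → run E
t=13: ready={E} → run E
t=14: ready={E} → run E
t=15: ready={E} → run E
t=16: ready={E} → run E
t=17: ready={E} → run E
t=18: ready={E} → run E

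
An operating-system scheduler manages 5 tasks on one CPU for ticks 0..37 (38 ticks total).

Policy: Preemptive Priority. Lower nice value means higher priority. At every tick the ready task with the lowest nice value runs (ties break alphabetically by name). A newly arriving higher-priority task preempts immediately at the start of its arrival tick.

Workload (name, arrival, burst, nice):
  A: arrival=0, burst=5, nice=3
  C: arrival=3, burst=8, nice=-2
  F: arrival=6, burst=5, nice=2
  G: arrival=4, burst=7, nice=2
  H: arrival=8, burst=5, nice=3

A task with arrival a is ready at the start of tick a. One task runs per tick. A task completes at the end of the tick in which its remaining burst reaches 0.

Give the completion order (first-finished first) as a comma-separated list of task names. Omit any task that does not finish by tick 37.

t=0: ready={A} → run A
t=1: ready={A} → run A
t=2: ready={A} → run A
t=3: ready={A,C} → run C
t=4: ready={A,C,G} → run C
t=5: ready={A,C,G} → run C
t=6: ready={A,C,F,G} → run C
t=7: ready={A,C,F,G} → run C
t=8: ready={A,C,F,G,H} → run C
t=9: ready={A,C,F,G,H} → run C
t=10: ready={A,C,F,G,H} → run C
t=11: ready={A,F,G,H} → run F
t=12: ready={A,F,G,H} → run F
t=13: ready={A,F,G,H} → run F
t=14: ready={A,F,G,H} → run F
t=15: ready={A,F,G,H} → run F
t=16: ready={A,G,H} → run G
t=17: ready={A,G,H} → run G
t=18: ready={A,G,H} → run G
t=19: ready={A,G,H} → run G
t=20: ready={A,G,H} → run G
t=21: ready={A,G,H} → run G
t=22: ready={A,G,H} → run G
t=23: ready={A,H} → run A
t=24: ready={A,H} → run A
t=25: ready={H} → run H
t=26: ready={H} → run H
t=27: ready={H} → run H
t=28: ready={H} → run H
t=29: ready={H} → run H
t=30: (idle)
t=31: (idle)
t=32: (idle)
t=33: (idle)
t=34: (idle)
t=35: (idle)
t=36: (idle)
t=37: (idle)

completion order = C, F, G, A, H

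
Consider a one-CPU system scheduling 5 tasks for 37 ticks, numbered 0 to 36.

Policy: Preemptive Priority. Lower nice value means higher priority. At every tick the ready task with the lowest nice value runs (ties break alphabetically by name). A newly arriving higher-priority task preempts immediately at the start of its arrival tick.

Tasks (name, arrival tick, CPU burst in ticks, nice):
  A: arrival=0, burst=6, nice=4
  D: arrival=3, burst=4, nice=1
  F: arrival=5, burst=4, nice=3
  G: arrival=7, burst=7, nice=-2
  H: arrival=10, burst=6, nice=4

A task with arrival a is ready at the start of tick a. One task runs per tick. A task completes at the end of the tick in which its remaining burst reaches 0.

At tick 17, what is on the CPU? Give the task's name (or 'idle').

t=0: ready={A} → run A
t=1: ready={A} → run A
t=2: ready={A} → run A
t=3: ready={A,D} → run D
t=4: ready={A,D} → run D
t=5: ready={A,D,F} → run D
t=6: ready={A,D,F} → run D
t=7: ready={A,F,G} → run G
t=8: ready={A,F,G} → run G
t=9: ready={A,F,G} → run G
t=10: ready={A,F,G,H} → run G
t=11: ready={A,F,G,H} → run G
t=12: ready={A,F,G,H} → run G
t=13: ready={A,F,G,H} → run G
t=14: ready={A,F,H} → run F
t=15: ready={A,F,H} → run F
t=16: ready={A,F,H} → run F
t=17: ready={A,F,H} → run F
t=18: ready={A,H} → run A
t=19: ready={A,H} → run A
t=20: ready={A,H} → run A
t=21: ready={H} → run H
t=22: ready={H} → run H
t=23: ready={H} → run H
t=24: ready={H} → run H
t=25: ready={H} → run H
t=26: ready={H} → run H
t=27: (idle)
t=28: (idle)
t=29: (idle)
t=30: (idle)
t=31: (idle)
t=32: (idle)
t=33: (idle)
t=34: (idle)
t=35: (idle)
t=36: (idle)

running at tick 17 = F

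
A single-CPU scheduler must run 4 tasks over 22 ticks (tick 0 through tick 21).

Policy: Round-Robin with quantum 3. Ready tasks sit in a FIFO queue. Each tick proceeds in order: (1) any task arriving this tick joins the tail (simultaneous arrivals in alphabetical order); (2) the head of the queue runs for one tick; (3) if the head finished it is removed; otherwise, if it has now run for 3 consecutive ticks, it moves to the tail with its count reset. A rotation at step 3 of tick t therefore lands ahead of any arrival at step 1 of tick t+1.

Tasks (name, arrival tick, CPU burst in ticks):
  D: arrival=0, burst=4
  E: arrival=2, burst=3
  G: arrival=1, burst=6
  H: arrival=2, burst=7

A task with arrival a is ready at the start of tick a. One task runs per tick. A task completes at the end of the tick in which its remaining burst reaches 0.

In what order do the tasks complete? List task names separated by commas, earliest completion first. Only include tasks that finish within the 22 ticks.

completion order = E, D, G, H

t=0: queue=[D] q_used=0 → run D
t=1: queue=[D,G] q_used=1 → run D
t=2: queue=[D,G,E,H] q_used=2 → run D
t=3: queue=[G,E,H,D] q_used=0 → run G
t=4: queue=[G,E,H,D] q_used=1 → run G
t=5: queue=[G,E,H,D] q_used=2 → run G
t=6: queue=[E,H,D,G] q_used=0 → run E
t=7: queue=[E,H,D,G] q_used=1 → run E
t=8: queue=[E,H,D,G] q_used=2 → run E
t=9: queue=[H,D,G] q_used=0 → run H
t=10: queue=[H,D,G] q_used=1 → run H
t=11: queue=[H,D,G] q_used=2 → run H
t=12: queue=[D,G,H] q_used=0 → run D
t=13: queue=[G,H] q_used=0 → run G
t=14: queue=[G,H] q_used=1 → run G
t=15: queue=[G,H] q_used=2 → run G
t=16: queue=[H] q_used=0 → run H
t=17: queue=[H] q_used=1 → run H
t=18: queue=[H] q_used=2 → run H
t=19: queue=[H] q_used=0 → run H
t=20: (idle)
t=21: (idle)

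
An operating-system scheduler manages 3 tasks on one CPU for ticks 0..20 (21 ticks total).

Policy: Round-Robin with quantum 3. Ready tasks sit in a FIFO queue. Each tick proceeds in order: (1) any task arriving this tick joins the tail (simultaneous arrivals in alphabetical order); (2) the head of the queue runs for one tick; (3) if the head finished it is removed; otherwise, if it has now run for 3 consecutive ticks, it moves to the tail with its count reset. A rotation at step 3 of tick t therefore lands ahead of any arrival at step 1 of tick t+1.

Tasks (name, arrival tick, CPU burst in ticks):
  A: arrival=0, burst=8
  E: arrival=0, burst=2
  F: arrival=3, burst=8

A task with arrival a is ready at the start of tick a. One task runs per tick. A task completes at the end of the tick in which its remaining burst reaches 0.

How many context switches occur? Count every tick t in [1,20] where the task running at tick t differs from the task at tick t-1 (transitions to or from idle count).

context switches = 6

t=0: queue=[A,E] q_used=0 → run A
t=1: queue=[A,E] q_used=1 → run A
t=2: queue=[A,E] q_used=2 → run A
t=3: queue=[E,A,F] q_used=0 → run E
t=4: queue=[E,A,F] q_used=1 → run E
t=5: queue=[A,F] q_used=0 → run A
t=6: queue=[A,F] q_used=1 → run A
t=7: queue=[A,F] q_used=2 → run A
t=8: queue=[F,A] q_used=0 → run F
t=9: queue=[F,A] q_used=1 → run F
t=10: queue=[F,A] q_used=2 → run F
t=11: queue=[A,F] q_used=0 → run A
t=12: queue=[A,F] q_used=1 → run A
t=13: queue=[F] q_used=0 → run F
t=14: queue=[F] q_used=1 → run F
t=15: queue=[F] q_used=2 → run F
t=16: queue=[F] q_used=0 → run F
t=17: queue=[F] q_used=1 → run F
t=18: (idle)
t=19: (idle)
t=20: (idle)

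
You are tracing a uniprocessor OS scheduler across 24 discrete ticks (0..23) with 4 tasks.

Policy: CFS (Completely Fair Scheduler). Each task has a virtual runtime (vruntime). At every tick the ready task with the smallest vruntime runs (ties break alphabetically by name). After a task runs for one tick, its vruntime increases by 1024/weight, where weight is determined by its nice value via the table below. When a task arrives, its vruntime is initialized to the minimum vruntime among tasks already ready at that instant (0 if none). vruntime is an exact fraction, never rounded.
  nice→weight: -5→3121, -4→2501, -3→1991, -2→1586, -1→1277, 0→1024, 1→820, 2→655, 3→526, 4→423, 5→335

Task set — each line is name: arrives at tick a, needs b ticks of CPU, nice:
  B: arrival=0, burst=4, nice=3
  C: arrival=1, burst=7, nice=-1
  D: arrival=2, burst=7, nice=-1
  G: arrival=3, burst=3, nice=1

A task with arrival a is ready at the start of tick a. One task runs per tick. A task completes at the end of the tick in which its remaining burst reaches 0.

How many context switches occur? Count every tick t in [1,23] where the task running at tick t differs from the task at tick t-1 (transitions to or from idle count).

t=0: vr[B=0] → run B
t=1: vr[B=512/263 C=512/263] → run B
t=2: vr[B=1024/263 C=512/263 D=512/263] → run C
t=3: vr[B=1024/263 C=923136/335851 D=512/263 G=512/263] → run D
t=4: vr[B=1024/263 C=923136/335851 D=923136/335851 G=512/263] → run G
t=5: vr[B=1024/263 C=923136/335851 D=923136/335851 G=172288/53915] → run C
t=6: vr[B=1024/263 C=1192448/335851 D=923136/335851 G=172288/53915] → run D
t=7: vr[B=1024/263 C=1192448/335851 D=1192448/335851 G=172288/53915] → run G
t=8: vr[B=1024/263 C=1192448/335851 D=1192448/335851 G=239616/53915] → run C
t=9: vr[B=1024/263 C=1461760/335851 D=1192448/335851 G=239616/53915] → run D
t=10: vr[B=1024/263 C=1461760/335851 D=1461760/335851 G=239616/53915] → run B
t=11: vr[B=1536/263 C=1461760/335851 D=1461760/335851 G=239616/53915] → run C
t=12: vr[B=1536/263 C=1731072/335851 D=1461760/335851 G=239616/53915] → run D
t=13: vr[B=1536/263 C=1731072/335851 D=1731072/335851 G=239616/53915] → run G
t=14: vr[B=1536/263 C=1731072/335851 D=1731072/335851] → run C
t=15: vr[B=1536/263 C=2000384/335851 D=1731072/335851] → run D
t=16: vr[B=1536/263 C=2000384/335851 D=2000384/335851] → run B
t=17: vr[C=2000384/335851 D=2000384/335851] → run C
t=18: vr[C=2269696/335851 D=2000384/335851] → run D
t=19: vr[C=2269696/335851 D=2269696/335851] → run C
t=20: vr[D=2269696/335851] → run D
t=21: (idle)
t=22: (idle)
t=23: (idle)

context switches = 20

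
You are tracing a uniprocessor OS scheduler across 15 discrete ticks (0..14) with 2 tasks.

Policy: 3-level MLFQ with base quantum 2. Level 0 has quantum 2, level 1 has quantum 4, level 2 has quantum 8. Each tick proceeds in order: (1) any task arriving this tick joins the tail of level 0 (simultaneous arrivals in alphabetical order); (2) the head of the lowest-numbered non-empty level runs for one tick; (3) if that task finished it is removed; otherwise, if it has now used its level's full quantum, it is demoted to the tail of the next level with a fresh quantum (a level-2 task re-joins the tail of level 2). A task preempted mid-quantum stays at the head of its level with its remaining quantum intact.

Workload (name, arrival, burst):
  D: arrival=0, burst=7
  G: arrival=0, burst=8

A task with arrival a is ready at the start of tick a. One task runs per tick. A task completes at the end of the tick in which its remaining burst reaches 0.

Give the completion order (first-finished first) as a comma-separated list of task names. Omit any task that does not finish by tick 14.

t=0: L0/L1/L2 = DG/-/- → run D
t=1: L0/L1/L2 = DG/-/- → run D
t=2: L0/L1/L2 = G/D/- → run G
t=3: L0/L1/L2 = G/D/- → run G
t=4: L0/L1/L2 = -/DG/- → run D
t=5: L0/L1/L2 = -/DG/- → run D
t=6: L0/L1/L2 = -/DG/- → run D
t=7: L0/L1/L2 = -/DG/- → run D
t=8: L0/L1/L2 = -/G/D → run G
t=9: L0/L1/L2 = -/G/D → run G
t=10: L0/L1/L2 = -/G/D → run G
t=11: L0/L1/L2 = -/G/D → run G
t=12: L0/L1/L2 = -/-/DG → run D
t=13: L0/L1/L2 = -/-/G → run G
t=14: L0/L1/L2 = -/-/G → run G

completion order = D, G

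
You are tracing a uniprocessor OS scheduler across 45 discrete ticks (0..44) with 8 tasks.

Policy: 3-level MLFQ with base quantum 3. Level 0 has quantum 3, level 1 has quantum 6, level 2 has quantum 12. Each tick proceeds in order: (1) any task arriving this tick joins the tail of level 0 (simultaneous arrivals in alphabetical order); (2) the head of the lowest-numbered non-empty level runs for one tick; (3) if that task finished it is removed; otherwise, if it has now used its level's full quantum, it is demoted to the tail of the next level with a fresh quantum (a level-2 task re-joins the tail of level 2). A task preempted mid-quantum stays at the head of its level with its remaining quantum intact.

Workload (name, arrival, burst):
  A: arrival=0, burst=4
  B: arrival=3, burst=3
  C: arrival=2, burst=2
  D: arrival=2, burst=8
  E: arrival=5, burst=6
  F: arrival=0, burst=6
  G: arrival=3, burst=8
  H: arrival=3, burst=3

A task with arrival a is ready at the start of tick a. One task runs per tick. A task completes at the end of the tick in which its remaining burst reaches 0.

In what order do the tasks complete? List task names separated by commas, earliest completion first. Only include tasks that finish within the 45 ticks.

completion order = C, B, H, A, F, D, G, E

t=0: L0/L1/L2 = AF/-/- → run A
t=1: L0/L1/L2 = AF/-/- → run A
t=2: L0/L1/L2 = AFCD/-/- → run A
t=3: L0/L1/L2 = FCDBGH/A/- → run F
t=4: L0/L1/L2 = FCDBGH/A/- → run F
t=5: L0/L1/L2 = FCDBGHE/A/- → run F
t=6: L0/L1/L2 = CDBGHE/AF/- → run C
t=7: L0/L1/L2 = CDBGHE/AF/- → run C
t=8: L0/L1/L2 = DBGHE/AF/- → run D
t=9: L0/L1/L2 = DBGHE/AF/- → run D
t=10: L0/L1/L2 = DBGHE/AF/- → run D
t=11: L0/L1/L2 = BGHE/AFD/- → run B
t=12: L0/L1/L2 = BGHE/AFD/- → run B
t=13: L0/L1/L2 = BGHE/AFD/- → run B
t=14: L0/L1/L2 = GHE/AFD/- → run G
t=15: L0/L1/L2 = GHE/AFD/- → run G
t=16: L0/L1/L2 = GHE/AFD/- → run G
t=17: L0/L1/L2 = HE/AFDG/- → run H
t=18: L0/L1/L2 = HE/AFDG/- → run H
t=19: L0/L1/L2 = HE/AFDG/- → run H
t=20: L0/L1/L2 = E/AFDG/- → run E
t=21: L0/L1/L2 = E/AFDG/- → run E
t=22: L0/L1/L2 = E/AFDG/- → run E
t=23: L0/L1/L2 = -/AFDGE/- → run A
t=24: L0/L1/L2 = -/FDGE/- → run F
t=25: L0/L1/L2 = -/FDGE/- → run F
t=26: L0/L1/L2 = -/FDGE/- → run F
t=27: L0/L1/L2 = -/DGE/- → run D
t=28: L0/L1/L2 = -/DGE/- → run D
t=29: L0/L1/L2 = -/DGE/- → run D
t=30: L0/L1/L2 = -/DGE/- → run D
t=31: L0/L1/L2 = -/DGE/- → run D
t=32: L0/L1/L2 = -/GE/- → run G
t=33: L0/L1/L2 = -/GE/- → run G
t=34: L0/L1/L2 = -/GE/- → run G
t=35: L0/L1/L2 = -/GE/- → run G
t=36: L0/L1/L2 = -/GE/- → run G
t=37: L0/L1/L2 = -/E/- → run E
t=38: L0/L1/L2 = -/E/- → run E
t=39: L0/L1/L2 = -/E/- → run E
t=40: (idle)
t=41: (idle)
t=42: (idle)
t=43: (idle)
t=44: (idle)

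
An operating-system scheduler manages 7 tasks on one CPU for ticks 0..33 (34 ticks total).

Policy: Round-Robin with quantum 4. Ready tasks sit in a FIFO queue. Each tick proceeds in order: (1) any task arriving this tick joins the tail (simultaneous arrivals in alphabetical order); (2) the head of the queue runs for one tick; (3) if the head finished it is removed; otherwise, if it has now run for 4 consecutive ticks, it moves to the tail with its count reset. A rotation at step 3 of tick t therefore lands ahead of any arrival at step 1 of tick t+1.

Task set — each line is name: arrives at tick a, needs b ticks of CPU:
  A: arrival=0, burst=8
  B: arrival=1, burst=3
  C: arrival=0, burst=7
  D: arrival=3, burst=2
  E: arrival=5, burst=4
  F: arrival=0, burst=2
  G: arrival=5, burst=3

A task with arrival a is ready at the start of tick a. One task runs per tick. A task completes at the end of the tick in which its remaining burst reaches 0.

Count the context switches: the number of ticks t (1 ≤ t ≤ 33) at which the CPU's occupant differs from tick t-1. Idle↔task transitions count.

context switches = 9

t=0: queue=[A,C,F] q_used=0 → run A
t=1: queue=[A,C,F,B] q_used=1 → run A
t=2: queue=[A,C,F,B] q_used=2 → run A
t=3: queue=[A,C,F,B,D] q_used=3 → run A
t=4: queue=[C,F,B,D,A] q_used=0 → run C
t=5: queue=[C,F,B,D,A,E,G] q_used=1 → run C
t=6: queue=[C,F,B,D,A,E,G] q_used=2 → run C
t=7: queue=[C,F,B,D,A,E,G] q_used=3 → run C
t=8: queue=[F,B,D,A,E,G,C] q_used=0 → run F
t=9: queue=[F,B,D,A,E,G,C] q_used=1 → run F
t=10: queue=[B,D,A,E,G,C] q_used=0 → run B
t=11: queue=[B,D,A,E,G,C] q_used=1 → run B
t=12: queue=[B,D,A,E,G,C] q_used=2 → run B
t=13: queue=[D,A,E,G,C] q_used=0 → run D
t=14: queue=[D,A,E,G,C] q_used=1 → run D
t=15: queue=[A,E,G,C] q_used=0 → run A
t=16: queue=[A,E,G,C] q_used=1 → run A
t=17: queue=[A,E,G,C] q_used=2 → run A
t=18: queue=[A,E,G,C] q_used=3 → run A
t=19: queue=[E,G,C] q_used=0 → run E
t=20: queue=[E,G,C] q_used=1 → run E
t=21: queue=[E,G,C] q_used=2 → run E
t=22: queue=[E,G,C] q_used=3 → run E
t=23: queue=[G,C] q_used=0 → run G
t=24: queue=[G,C] q_used=1 → run G
t=25: queue=[G,C] q_used=2 → run G
t=26: queue=[C] q_used=0 → run C
t=27: queue=[C] q_used=1 → run C
t=28: queue=[C] q_used=2 → run C
t=29: (idle)
t=30: (idle)
t=31: (idle)
t=32: (idle)
t=33: (idle)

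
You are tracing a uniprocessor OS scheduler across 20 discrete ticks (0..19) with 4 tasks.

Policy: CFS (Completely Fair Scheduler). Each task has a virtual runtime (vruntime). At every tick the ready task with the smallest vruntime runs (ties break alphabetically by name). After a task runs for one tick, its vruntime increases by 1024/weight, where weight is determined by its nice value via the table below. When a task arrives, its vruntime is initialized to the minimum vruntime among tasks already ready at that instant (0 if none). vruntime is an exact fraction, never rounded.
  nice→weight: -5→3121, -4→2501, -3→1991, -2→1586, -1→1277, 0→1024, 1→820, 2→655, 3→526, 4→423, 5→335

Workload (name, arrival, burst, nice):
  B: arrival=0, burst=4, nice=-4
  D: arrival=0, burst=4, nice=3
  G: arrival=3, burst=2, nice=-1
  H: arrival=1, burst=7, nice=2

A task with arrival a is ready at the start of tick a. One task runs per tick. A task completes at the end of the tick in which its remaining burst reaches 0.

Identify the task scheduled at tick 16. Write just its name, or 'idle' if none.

running at tick 16 = H

t=0: vr[B=0 D=0] → run B
t=1: vr[B=1024/2501 D=0 H=0] → run D
t=2: vr[B=1024/2501 D=512/263 H=0] → run H
t=3: vr[B=1024/2501 D=512/263 G=1024/2501 H=1024/655] → run B
t=4: vr[B=2048/2501 D=512/263 G=1024/2501 H=1024/655] → run G
t=5: vr[B=2048/2501 D=512/263 G=3868672/3193777 H=1024/655] → run B
t=6: vr[B=3072/2501 D=512/263 G=3868672/3193777 H=1024/655] → run G
t=7: vr[B=3072/2501 D=512/263 H=1024/655] → run B
t=8: vr[D=512/263 H=1024/655] → run H
t=9: vr[D=512/263 H=2048/655] → run D
t=10: vr[D=1024/263 H=2048/655] → run H
t=11: vr[D=1024/263 H=3072/655] → run D
t=12: vr[D=1536/263 H=3072/655] → run H
t=13: vr[D=1536/263 H=4096/655] → run D
t=14: vr[H=4096/655] → run H
t=15: vr[H=1024/131] → run H
t=16: vr[H=6144/655] → run H
t=17: (idle)
t=18: (idle)
t=19: (idle)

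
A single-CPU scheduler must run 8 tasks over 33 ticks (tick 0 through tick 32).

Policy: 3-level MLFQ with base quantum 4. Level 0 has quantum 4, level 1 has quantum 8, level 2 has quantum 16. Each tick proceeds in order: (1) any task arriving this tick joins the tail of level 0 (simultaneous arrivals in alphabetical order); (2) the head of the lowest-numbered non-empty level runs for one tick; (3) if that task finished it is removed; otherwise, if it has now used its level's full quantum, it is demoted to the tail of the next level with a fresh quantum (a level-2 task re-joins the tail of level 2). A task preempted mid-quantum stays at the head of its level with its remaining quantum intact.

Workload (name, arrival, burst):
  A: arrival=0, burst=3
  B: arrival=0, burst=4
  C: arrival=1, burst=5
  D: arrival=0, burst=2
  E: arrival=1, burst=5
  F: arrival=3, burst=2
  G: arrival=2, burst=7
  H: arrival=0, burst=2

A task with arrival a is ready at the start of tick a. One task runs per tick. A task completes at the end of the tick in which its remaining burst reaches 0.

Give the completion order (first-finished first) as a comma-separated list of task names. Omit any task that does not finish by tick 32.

t=0: L0/L1/L2 = ABDH/-/- → run A
t=1: L0/L1/L2 = ABDHCE/-/- → run A
t=2: L0/L1/L2 = ABDHCEG/-/- → run A
t=3: L0/L1/L2 = BDHCEGF/-/- → run B
t=4: L0/L1/L2 = BDHCEGF/-/- → run B
t=5: L0/L1/L2 = BDHCEGF/-/- → run B
t=6: L0/L1/L2 = BDHCEGF/-/- → run B
t=7: L0/L1/L2 = DHCEGF/-/- → run D
t=8: L0/L1/L2 = DHCEGF/-/- → run D
t=9: L0/L1/L2 = HCEGF/-/- → run H
t=10: L0/L1/L2 = HCEGF/-/- → run H
t=11: L0/L1/L2 = CEGF/-/- → run C
t=12: L0/L1/L2 = CEGF/-/- → run C
t=13: L0/L1/L2 = CEGF/-/- → run C
t=14: L0/L1/L2 = CEGF/-/- → run C
t=15: L0/L1/L2 = EGF/C/- → run E
t=16: L0/L1/L2 = EGF/C/- → run E
t=17: L0/L1/L2 = EGF/C/- → run E
t=18: L0/L1/L2 = EGF/C/- → run E
t=19: L0/L1/L2 = GF/CE/- → run G
t=20: L0/L1/L2 = GF/CE/- → run G
t=21: L0/L1/L2 = GF/CE/- → run G
t=22: L0/L1/L2 = GF/CE/- → run G
t=23: L0/L1/L2 = F/CEG/- → run F
t=24: L0/L1/L2 = F/CEG/- → run F
t=25: L0/L1/L2 = -/CEG/- → run C
t=26: L0/L1/L2 = -/EG/- → run E
t=27: L0/L1/L2 = -/G/- → run G
t=28: L0/L1/L2 = -/G/- → run G
t=29: L0/L1/L2 = -/G/- → run G
t=30: (idle)
t=31: (idle)
t=32: (idle)

completion order = A, B, D, H, F, C, E, G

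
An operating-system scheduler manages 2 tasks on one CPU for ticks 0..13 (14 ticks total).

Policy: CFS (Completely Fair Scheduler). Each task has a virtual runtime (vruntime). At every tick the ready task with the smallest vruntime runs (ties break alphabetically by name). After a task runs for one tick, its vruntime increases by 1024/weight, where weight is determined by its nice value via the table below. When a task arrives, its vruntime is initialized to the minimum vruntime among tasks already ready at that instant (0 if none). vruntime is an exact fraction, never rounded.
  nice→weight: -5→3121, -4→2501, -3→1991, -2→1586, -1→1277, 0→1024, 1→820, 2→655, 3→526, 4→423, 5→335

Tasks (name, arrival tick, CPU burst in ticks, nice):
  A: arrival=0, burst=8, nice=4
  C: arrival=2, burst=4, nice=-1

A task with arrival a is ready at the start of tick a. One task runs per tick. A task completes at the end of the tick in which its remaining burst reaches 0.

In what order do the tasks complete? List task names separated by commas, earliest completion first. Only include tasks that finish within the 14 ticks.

completion order = C, A

t=0: vr[A=0] → run A
t=1: vr[A=1024/423] → run A
t=2: vr[A=2048/423 C=2048/423] → run A
t=3: vr[A=1024/141 C=2048/423] → run C
t=4: vr[A=1024/141 C=3048448/540171] → run C
t=5: vr[A=1024/141 C=3481600/540171] → run C
t=6: vr[A=1024/141 C=3914752/540171] → run C
t=7: vr[A=1024/141] → run A
t=8: vr[A=4096/423] → run A
t=9: vr[A=5120/423] → run A
t=10: vr[A=2048/141] → run A
t=11: vr[A=7168/423] → run A
t=12: (idle)
t=13: (idle)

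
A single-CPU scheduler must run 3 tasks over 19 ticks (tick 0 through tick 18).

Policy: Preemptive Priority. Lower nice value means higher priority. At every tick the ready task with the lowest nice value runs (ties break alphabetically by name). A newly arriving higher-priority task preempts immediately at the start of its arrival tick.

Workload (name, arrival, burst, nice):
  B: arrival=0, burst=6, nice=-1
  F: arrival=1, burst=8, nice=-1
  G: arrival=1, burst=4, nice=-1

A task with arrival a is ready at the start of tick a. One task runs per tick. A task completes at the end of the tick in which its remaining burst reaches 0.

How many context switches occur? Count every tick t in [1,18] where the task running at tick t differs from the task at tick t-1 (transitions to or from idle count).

t=0: ready={B} → run B
t=1: ready={B,F,G} → run B
t=2: ready={B,F,G} → run B
t=3: ready={B,F,G} → run B
t=4: ready={B,F,G} → run B
t=5: ready={B,F,G} → run B
t=6: ready={F,G} → run F
t=7: ready={F,G} → run F
t=8: ready={F,G} → run F
t=9: ready={F,G} → run F
t=10: ready={F,G} → run F
t=11: ready={F,G} → run F
t=12: ready={F,G} → run F
t=13: ready={F,G} → run F
t=14: ready={G} → run G
t=15: ready={G} → run G
t=16: ready={G} → run G
t=17: ready={G} → run G
t=18: (idle)

context switches = 3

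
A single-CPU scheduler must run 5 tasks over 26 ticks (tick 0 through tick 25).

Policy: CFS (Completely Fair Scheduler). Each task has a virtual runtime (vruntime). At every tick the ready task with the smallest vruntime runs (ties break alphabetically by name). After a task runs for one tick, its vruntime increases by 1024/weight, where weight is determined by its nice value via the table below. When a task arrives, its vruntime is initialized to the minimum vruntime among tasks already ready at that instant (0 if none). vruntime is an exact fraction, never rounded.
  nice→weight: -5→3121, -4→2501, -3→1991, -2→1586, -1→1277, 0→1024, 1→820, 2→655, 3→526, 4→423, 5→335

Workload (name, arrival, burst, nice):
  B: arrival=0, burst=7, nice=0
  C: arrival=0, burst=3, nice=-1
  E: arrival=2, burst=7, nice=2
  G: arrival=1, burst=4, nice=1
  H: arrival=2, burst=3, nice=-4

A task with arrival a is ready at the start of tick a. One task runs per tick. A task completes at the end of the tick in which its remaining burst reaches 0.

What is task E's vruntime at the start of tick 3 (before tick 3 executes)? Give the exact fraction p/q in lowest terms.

t=0: vr[B=0 C=0] → run B
t=1: vr[B=1 C=0 G=0] → run C
t=2: vr[B=1 C=1024/1277 E=0 G=0 H=0] → run E
t=3: vr[B=1 C=1024/1277 E=1024/655 G=0 H=0] → run G
t=4: vr[B=1 C=1024/1277 E=1024/655 G=256/205 H=0] → run H
t=5: vr[B=1 C=1024/1277 E=1024/655 G=256/205 H=1024/2501] → run H
t=6: vr[B=1 C=1024/1277 E=1024/655 G=256/205 H=2048/2501] → run C
t=7: vr[B=1 C=2048/1277 E=1024/655 G=256/205 H=2048/2501] → run H
t=8: vr[B=1 C=2048/1277 E=1024/655 G=256/205] → run B
t=9: vr[B=2 C=2048/1277 E=1024/655 G=256/205] → run G
t=10: vr[B=2 C=2048/1277 E=1024/655 G=512/205] → run E
t=11: vr[B=2 C=2048/1277 E=2048/655 G=512/205] → run C
t=12: vr[B=2 E=2048/655 G=512/205] → run B
t=13: vr[B=3 E=2048/655 G=512/205] → run G
t=14: vr[B=3 E=2048/655 G=768/205] → run B
t=15: vr[B=4 E=2048/655 G=768/205] → run E
t=16: vr[B=4 E=3072/655 G=768/205] → run G
t=17: vr[B=4 E=3072/655] → run B
t=18: vr[B=5 E=3072/655] → run E
t=19: vr[B=5 E=4096/655] → run B
t=20: vr[B=6 E=4096/655] → run B
t=21: vr[E=4096/655] → run E
t=22: vr[E=1024/131] → run E
t=23: vr[E=6144/655] → run E
t=24: (idle)
t=25: (idle)

vruntime(E, start of tick 3) = 1024/655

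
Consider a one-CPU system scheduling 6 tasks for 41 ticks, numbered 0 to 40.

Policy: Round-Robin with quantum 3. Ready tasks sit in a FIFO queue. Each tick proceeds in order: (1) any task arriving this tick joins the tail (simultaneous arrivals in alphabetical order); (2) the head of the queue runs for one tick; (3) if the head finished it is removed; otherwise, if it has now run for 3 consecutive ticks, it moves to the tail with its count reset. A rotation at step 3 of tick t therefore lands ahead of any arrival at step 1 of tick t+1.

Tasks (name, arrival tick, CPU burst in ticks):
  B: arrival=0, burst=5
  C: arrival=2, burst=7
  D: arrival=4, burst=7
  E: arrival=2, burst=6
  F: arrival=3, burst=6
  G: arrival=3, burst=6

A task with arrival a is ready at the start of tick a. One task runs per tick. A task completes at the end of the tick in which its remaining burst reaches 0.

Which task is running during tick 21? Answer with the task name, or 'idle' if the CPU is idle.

t=0: queue=[B] q_used=0 → run B
t=1: queue=[B] q_used=1 → run B
t=2: queue=[B,C,E] q_used=2 → run B
t=3: queue=[C,E,B,F,G] q_used=0 → run C
t=4: queue=[C,E,B,F,G,D] q_used=1 → run C
t=5: queue=[C,E,B,F,G,D] q_used=2 → run C
t=6: queue=[E,B,F,G,D,C] q_used=0 → run E
t=7: queue=[E,B,F,G,D,C] q_used=1 → run E
t=8: queue=[E,B,F,G,D,C] q_used=2 → run E
t=9: queue=[B,F,G,D,C,E] q_used=0 → run B
t=10: queue=[B,F,G,D,C,E] q_used=1 → run B
t=11: queue=[F,G,D,C,E] q_used=0 → run F
t=12: queue=[F,G,D,C,E] q_used=1 → run F
t=13: queue=[F,G,D,C,E] q_used=2 → run F
t=14: queue=[G,D,C,E,F] q_used=0 → run G
t=15: queue=[G,D,C,E,F] q_used=1 → run G
t=16: queue=[G,D,C,E,F] q_used=2 → run G
t=17: queue=[D,C,E,F,G] q_used=0 → run D
t=18: queue=[D,C,E,F,G] q_used=1 → run D
t=19: queue=[D,C,E,F,G] q_used=2 → run D
t=20: queue=[C,E,F,G,D] q_used=0 → run C
t=21: queue=[C,E,F,G,D] q_used=1 → run C
t=22: queue=[C,E,F,G,D] q_used=2 → run C
t=23: queue=[E,F,G,D,C] q_used=0 → run E
t=24: queue=[E,F,G,D,C] q_used=1 → run E
t=25: queue=[E,F,G,D,C] q_used=2 → run E
t=26: queue=[F,G,D,C] q_used=0 → run F
t=27: queue=[F,G,D,C] q_used=1 → run F
t=28: queue=[F,G,D,C] q_used=2 → run F
t=29: queue=[G,D,C] q_used=0 → run G
t=30: queue=[G,D,C] q_used=1 → run G
t=31: queue=[G,D,C] q_used=2 → run G
t=32: queue=[D,C] q_used=0 → run D
t=33: queue=[D,C] q_used=1 → run D
t=34: queue=[D,C] q_used=2 → run D
t=35: queue=[C,D] q_used=0 → run C
t=36: queue=[D] q_used=0 → run D
t=37: (idle)
t=38: (idle)
t=39: (idle)
t=40: (idle)

running at tick 21 = C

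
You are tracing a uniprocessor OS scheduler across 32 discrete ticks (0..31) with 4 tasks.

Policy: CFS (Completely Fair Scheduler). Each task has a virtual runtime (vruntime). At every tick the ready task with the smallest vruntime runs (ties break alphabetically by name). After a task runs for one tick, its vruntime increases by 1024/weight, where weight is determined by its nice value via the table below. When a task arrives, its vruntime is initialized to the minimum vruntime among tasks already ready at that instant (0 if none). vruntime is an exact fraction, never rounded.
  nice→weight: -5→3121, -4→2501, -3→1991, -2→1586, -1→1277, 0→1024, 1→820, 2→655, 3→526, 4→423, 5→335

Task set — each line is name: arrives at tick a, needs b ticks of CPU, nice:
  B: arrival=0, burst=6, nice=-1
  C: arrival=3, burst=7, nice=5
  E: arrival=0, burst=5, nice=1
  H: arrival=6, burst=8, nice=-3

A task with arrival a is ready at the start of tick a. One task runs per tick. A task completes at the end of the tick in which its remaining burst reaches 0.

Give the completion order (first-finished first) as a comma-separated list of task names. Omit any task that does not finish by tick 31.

t=0: vr[B=0 E=0] → run B
t=1: vr[B=1024/1277 E=0] → run E
t=2: vr[B=1024/1277 E=256/205] → run B
t=3: vr[B=2048/1277 C=256/205 E=256/205] → run C
t=4: vr[B=2048/1277 C=59136/13735 E=256/205] → run E
t=5: vr[B=2048/1277 C=59136/13735 E=512/205] → run B
t=6: vr[B=3072/1277 C=59136/13735 E=512/205 H=3072/1277] → run B
t=7: vr[B=4096/1277 C=59136/13735 E=512/205 H=3072/1277] → run H
t=8: vr[B=4096/1277 C=59136/13735 E=512/205 H=7424000/2542507] → run E
t=9: vr[B=4096/1277 C=59136/13735 E=768/205 H=7424000/2542507] → run H
t=10: vr[B=4096/1277 C=59136/13735 E=768/205 H=8731648/2542507] → run B
t=11: vr[B=5120/1277 C=59136/13735 E=768/205 H=8731648/2542507] → run H
t=12: vr[B=5120/1277 C=59136/13735 E=768/205 H=10039296/2542507] → run E
t=13: vr[B=5120/1277 C=59136/13735 E=1024/205 H=10039296/2542507] → run H
t=14: vr[B=5120/1277 C=59136/13735 E=1024/205 H=11346944/2542507] → run B
t=15: vr[C=59136/13735 E=1024/205 H=11346944/2542507] → run C
t=16: vr[C=20224/2747 E=1024/205 H=11346944/2542507] → run H
t=17: vr[C=20224/2747 E=1024/205 H=12654592/2542507] → run H
t=18: vr[C=20224/2747 E=1024/205 H=13962240/2542507] → run E
t=19: vr[C=20224/2747 H=13962240/2542507] → run H
t=20: vr[C=20224/2747 H=15269888/2542507] → run H
t=21: vr[C=20224/2747] → run C
t=22: vr[C=143104/13735] → run C
t=23: vr[C=185088/13735] → run C
t=24: vr[C=227072/13735] → run C
t=25: vr[C=269056/13735] → run C
t=26: (idle)
t=27: (idle)
t=28: (idle)
t=29: (idle)
t=30: (idle)
t=31: (idle)

completion order = B, E, H, C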